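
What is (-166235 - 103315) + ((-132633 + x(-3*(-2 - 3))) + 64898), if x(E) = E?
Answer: -337270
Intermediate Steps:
(-166235 - 103315) + ((-132633 + x(-3*(-2 - 3))) + 64898) = (-166235 - 103315) + ((-132633 - 3*(-2 - 3)) + 64898) = -269550 + ((-132633 - 3*(-5)) + 64898) = -269550 + ((-132633 + 15) + 64898) = -269550 + (-132618 + 64898) = -269550 - 67720 = -337270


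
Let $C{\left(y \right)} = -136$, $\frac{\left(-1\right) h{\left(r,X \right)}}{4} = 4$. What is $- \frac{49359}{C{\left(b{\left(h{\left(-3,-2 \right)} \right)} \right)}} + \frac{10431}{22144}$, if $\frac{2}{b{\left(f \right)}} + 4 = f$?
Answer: $\frac{136803039}{376448} \approx 363.4$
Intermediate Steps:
$h{\left(r,X \right)} = -16$ ($h{\left(r,X \right)} = \left(-4\right) 4 = -16$)
$b{\left(f \right)} = \frac{2}{-4 + f}$
$- \frac{49359}{C{\left(b{\left(h{\left(-3,-2 \right)} \right)} \right)}} + \frac{10431}{22144} = - \frac{49359}{-136} + \frac{10431}{22144} = \left(-49359\right) \left(- \frac{1}{136}\right) + 10431 \cdot \frac{1}{22144} = \frac{49359}{136} + \frac{10431}{22144} = \frac{136803039}{376448}$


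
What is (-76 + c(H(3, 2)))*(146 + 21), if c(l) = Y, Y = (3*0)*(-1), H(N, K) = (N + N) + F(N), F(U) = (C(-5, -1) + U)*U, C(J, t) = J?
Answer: -12692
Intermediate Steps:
F(U) = U*(-5 + U) (F(U) = (-5 + U)*U = U*(-5 + U))
H(N, K) = 2*N + N*(-5 + N) (H(N, K) = (N + N) + N*(-5 + N) = 2*N + N*(-5 + N))
Y = 0 (Y = 0*(-1) = 0)
c(l) = 0
(-76 + c(H(3, 2)))*(146 + 21) = (-76 + 0)*(146 + 21) = -76*167 = -12692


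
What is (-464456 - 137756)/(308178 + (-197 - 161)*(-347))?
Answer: -150553/108101 ≈ -1.3927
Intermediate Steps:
(-464456 - 137756)/(308178 + (-197 - 161)*(-347)) = -602212/(308178 - 358*(-347)) = -602212/(308178 + 124226) = -602212/432404 = -602212*1/432404 = -150553/108101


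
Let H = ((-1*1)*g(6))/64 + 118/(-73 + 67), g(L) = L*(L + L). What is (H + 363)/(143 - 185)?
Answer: -8213/1008 ≈ -8.1478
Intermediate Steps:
g(L) = 2*L² (g(L) = L*(2*L) = 2*L²)
H = -499/24 (H = ((-1*1)*(2*6²))/64 + 118/(-73 + 67) = -2*36*(1/64) + 118/(-6) = -1*72*(1/64) + 118*(-⅙) = -72*1/64 - 59/3 = -9/8 - 59/3 = -499/24 ≈ -20.792)
(H + 363)/(143 - 185) = (-499/24 + 363)/(143 - 185) = (8213/24)/(-42) = (8213/24)*(-1/42) = -8213/1008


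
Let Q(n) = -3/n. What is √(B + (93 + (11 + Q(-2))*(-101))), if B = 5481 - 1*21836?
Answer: I*√70098/2 ≈ 132.38*I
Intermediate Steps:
B = -16355 (B = 5481 - 21836 = -16355)
√(B + (93 + (11 + Q(-2))*(-101))) = √(-16355 + (93 + (11 - 3/(-2))*(-101))) = √(-16355 + (93 + (11 - 3*(-½))*(-101))) = √(-16355 + (93 + (11 + 3/2)*(-101))) = √(-16355 + (93 + (25/2)*(-101))) = √(-16355 + (93 - 2525/2)) = √(-16355 - 2339/2) = √(-35049/2) = I*√70098/2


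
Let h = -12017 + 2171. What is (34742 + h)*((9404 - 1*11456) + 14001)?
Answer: 297482304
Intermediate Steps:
h = -9846
(34742 + h)*((9404 - 1*11456) + 14001) = (34742 - 9846)*((9404 - 1*11456) + 14001) = 24896*((9404 - 11456) + 14001) = 24896*(-2052 + 14001) = 24896*11949 = 297482304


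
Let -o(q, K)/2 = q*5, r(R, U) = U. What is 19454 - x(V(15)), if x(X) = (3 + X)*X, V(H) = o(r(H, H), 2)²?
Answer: -506298046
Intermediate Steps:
o(q, K) = -10*q (o(q, K) = -2*q*5 = -10*q)
V(H) = 100*H² (V(H) = (-10*H)² = 100*H²)
x(X) = X*(3 + X)
19454 - x(V(15)) = 19454 - 100*15²*(3 + 100*15²) = 19454 - 100*225*(3 + 100*225) = 19454 - 22500*(3 + 22500) = 19454 - 22500*22503 = 19454 - 1*506317500 = 19454 - 506317500 = -506298046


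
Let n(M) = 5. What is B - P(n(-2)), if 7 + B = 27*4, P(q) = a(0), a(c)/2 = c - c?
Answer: 101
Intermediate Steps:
a(c) = 0 (a(c) = 2*(c - c) = 2*0 = 0)
P(q) = 0
B = 101 (B = -7 + 27*4 = -7 + 108 = 101)
B - P(n(-2)) = 101 - 1*0 = 101 + 0 = 101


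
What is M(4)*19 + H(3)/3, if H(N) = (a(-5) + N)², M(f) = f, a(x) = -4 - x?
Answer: 244/3 ≈ 81.333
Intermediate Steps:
H(N) = (1 + N)² (H(N) = ((-4 - 1*(-5)) + N)² = ((-4 + 5) + N)² = (1 + N)²)
M(4)*19 + H(3)/3 = 4*19 + (1 + 3)²/3 = 76 + 4²*(⅓) = 76 + 16*(⅓) = 76 + 16/3 = 244/3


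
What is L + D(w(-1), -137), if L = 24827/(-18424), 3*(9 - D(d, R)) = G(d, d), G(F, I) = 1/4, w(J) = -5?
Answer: 418361/55272 ≈ 7.5691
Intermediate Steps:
G(F, I) = 1/4
D(d, R) = 107/12 (D(d, R) = 9 - 1/3*1/4 = 9 - 1/12 = 107/12)
L = -24827/18424 (L = 24827*(-1/18424) = -24827/18424 ≈ -1.3475)
L + D(w(-1), -137) = -24827/18424 + 107/12 = 418361/55272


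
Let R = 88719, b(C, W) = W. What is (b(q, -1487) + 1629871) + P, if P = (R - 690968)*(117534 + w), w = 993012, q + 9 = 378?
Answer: -668823589570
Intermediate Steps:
q = 369 (q = -9 + 378 = 369)
P = -668825217954 (P = (88719 - 690968)*(117534 + 993012) = -602249*1110546 = -668825217954)
(b(q, -1487) + 1629871) + P = (-1487 + 1629871) - 668825217954 = 1628384 - 668825217954 = -668823589570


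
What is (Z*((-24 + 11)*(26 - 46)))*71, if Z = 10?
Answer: 184600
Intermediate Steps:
(Z*((-24 + 11)*(26 - 46)))*71 = (10*((-24 + 11)*(26 - 46)))*71 = (10*(-13*(-20)))*71 = (10*260)*71 = 2600*71 = 184600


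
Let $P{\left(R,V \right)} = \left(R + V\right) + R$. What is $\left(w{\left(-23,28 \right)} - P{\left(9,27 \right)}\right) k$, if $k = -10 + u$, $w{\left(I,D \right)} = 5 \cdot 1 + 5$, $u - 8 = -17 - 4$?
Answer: $805$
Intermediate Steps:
$u = -13$ ($u = 8 - 21 = -13$)
$P{\left(R,V \right)} = V + 2 R$
$w{\left(I,D \right)} = 10$ ($w{\left(I,D \right)} = 5 + 5 = 10$)
$k = -23$ ($k = -10 - 13 = -23$)
$\left(w{\left(-23,28 \right)} - P{\left(9,27 \right)}\right) k = \left(10 - \left(27 + 2 \cdot 9\right)\right) \left(-23\right) = \left(10 - \left(27 + 18\right)\right) \left(-23\right) = \left(10 - 45\right) \left(-23\right) = \left(-35\right) \left(-23\right) = 805$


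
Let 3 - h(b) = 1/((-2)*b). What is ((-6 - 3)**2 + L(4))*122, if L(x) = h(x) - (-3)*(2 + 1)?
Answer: 45445/4 ≈ 11361.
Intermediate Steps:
h(b) = 3 + 1/(2*b) (h(b) = 3 - 1/((-2)*b) = 3 - (-1)/(2*b) = 3 + 1/(2*b))
L(x) = 12 + 1/(2*x) (L(x) = (3 + 1/(2*x)) - (-3)*(2 + 1) = (3 + 1/(2*x)) - (-3)*3 = (3 + 1/(2*x)) - 1*(-9) = (3 + 1/(2*x)) + 9 = 12 + 1/(2*x))
((-6 - 3)**2 + L(4))*122 = ((-6 - 3)**2 + (12 + (1/2)/4))*122 = ((-9)**2 + (12 + (1/2)*(1/4)))*122 = (81 + (12 + 1/8))*122 = (81 + 97/8)*122 = (745/8)*122 = 45445/4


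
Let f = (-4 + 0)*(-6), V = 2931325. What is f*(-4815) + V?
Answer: 2815765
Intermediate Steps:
f = 24 (f = -4*(-6) = 24)
f*(-4815) + V = 24*(-4815) + 2931325 = -115560 + 2931325 = 2815765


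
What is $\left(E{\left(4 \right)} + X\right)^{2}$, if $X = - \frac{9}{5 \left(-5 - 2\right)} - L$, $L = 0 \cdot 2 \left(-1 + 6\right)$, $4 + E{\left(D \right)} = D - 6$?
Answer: $\frac{40401}{1225} \approx 32.98$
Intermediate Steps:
$E{\left(D \right)} = -10 + D$ ($E{\left(D \right)} = -4 + \left(D - 6\right) = -4 + \left(-6 + D\right) = -10 + D$)
$L = 0$ ($L = 0 \cdot 2 \cdot 5 = 0 \cdot 10 = 0$)
$X = \frac{9}{35}$ ($X = - \frac{9}{5 \left(-5 - 2\right)} - 0 = - \frac{9}{5 \left(-7\right)} + 0 = - \frac{9}{-35} + 0 = \left(-9\right) \left(- \frac{1}{35}\right) + 0 = \frac{9}{35} + 0 = \frac{9}{35} \approx 0.25714$)
$\left(E{\left(4 \right)} + X\right)^{2} = \left(\left(-10 + 4\right) + \frac{9}{35}\right)^{2} = \left(-6 + \frac{9}{35}\right)^{2} = \left(- \frac{201}{35}\right)^{2} = \frac{40401}{1225}$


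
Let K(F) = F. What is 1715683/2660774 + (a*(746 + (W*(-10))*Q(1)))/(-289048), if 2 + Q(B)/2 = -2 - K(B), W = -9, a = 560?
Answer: 90672486193/96136425394 ≈ 0.94316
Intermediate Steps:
Q(B) = -8 - 2*B (Q(B) = -4 + 2*(-2 - B) = -4 + (-4 - 2*B) = -8 - 2*B)
1715683/2660774 + (a*(746 + (W*(-10))*Q(1)))/(-289048) = 1715683/2660774 + (560*(746 + (-9*(-10))*(-8 - 2*1)))/(-289048) = 1715683*(1/2660774) + (560*(746 + 90*(-8 - 2)))*(-1/289048) = 1715683/2660774 + (560*(746 + 90*(-10)))*(-1/289048) = 1715683/2660774 + (560*(746 - 900))*(-1/289048) = 1715683/2660774 + (560*(-154))*(-1/289048) = 1715683/2660774 - 86240*(-1/289048) = 1715683/2660774 + 10780/36131 = 90672486193/96136425394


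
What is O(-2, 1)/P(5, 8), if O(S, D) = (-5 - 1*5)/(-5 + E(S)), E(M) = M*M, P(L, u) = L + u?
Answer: 10/13 ≈ 0.76923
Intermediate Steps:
E(M) = M**2
O(S, D) = -10/(-5 + S**2) (O(S, D) = (-5 - 1*5)/(-5 + S**2) = (-5 - 5)/(-5 + S**2) = -10/(-5 + S**2))
O(-2, 1)/P(5, 8) = (-10/(-5 + (-2)**2))/(5 + 8) = (-10/(-5 + 4))/13 = (-10/(-1))/13 = (-10*(-1))/13 = (1/13)*10 = 10/13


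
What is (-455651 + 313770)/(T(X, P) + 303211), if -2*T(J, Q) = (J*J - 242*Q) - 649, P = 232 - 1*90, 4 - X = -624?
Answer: -283762/247051 ≈ -1.1486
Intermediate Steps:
X = 628 (X = 4 - 1*(-624) = 4 + 624 = 628)
P = 142 (P = 232 - 90 = 142)
T(J, Q) = 649/2 + 121*Q - J²/2 (T(J, Q) = -((J*J - 242*Q) - 649)/2 = -((J² - 242*Q) - 649)/2 = -(-649 + J² - 242*Q)/2 = 649/2 + 121*Q - J²/2)
(-455651 + 313770)/(T(X, P) + 303211) = (-455651 + 313770)/((649/2 + 121*142 - ½*628²) + 303211) = -141881/((649/2 + 17182 - ½*394384) + 303211) = -141881/((649/2 + 17182 - 197192) + 303211) = -141881/(-359371/2 + 303211) = -141881/247051/2 = -141881*2/247051 = -283762/247051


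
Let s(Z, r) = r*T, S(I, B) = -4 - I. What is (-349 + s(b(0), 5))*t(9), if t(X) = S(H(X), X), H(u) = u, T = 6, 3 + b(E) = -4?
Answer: 4147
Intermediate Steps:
b(E) = -7 (b(E) = -3 - 4 = -7)
s(Z, r) = 6*r (s(Z, r) = r*6 = 6*r)
t(X) = -4 - X
(-349 + s(b(0), 5))*t(9) = (-349 + 6*5)*(-4 - 1*9) = (-349 + 30)*(-4 - 9) = -319*(-13) = 4147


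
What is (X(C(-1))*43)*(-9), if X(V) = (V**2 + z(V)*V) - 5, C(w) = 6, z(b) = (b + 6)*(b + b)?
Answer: -346365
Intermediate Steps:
z(b) = 2*b*(6 + b) (z(b) = (6 + b)*(2*b) = 2*b*(6 + b))
X(V) = -5 + V**2 + 2*V**2*(6 + V) (X(V) = (V**2 + (2*V*(6 + V))*V) - 5 = (V**2 + 2*V**2*(6 + V)) - 5 = -5 + V**2 + 2*V**2*(6 + V))
(X(C(-1))*43)*(-9) = ((-5 + 2*6**3 + 13*6**2)*43)*(-9) = ((-5 + 2*216 + 13*36)*43)*(-9) = ((-5 + 432 + 468)*43)*(-9) = (895*43)*(-9) = 38485*(-9) = -346365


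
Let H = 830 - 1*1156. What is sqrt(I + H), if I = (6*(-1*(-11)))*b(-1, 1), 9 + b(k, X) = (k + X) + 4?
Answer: 4*I*sqrt(41) ≈ 25.612*I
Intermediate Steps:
H = -326 (H = 830 - 1156 = -326)
b(k, X) = -5 + X + k (b(k, X) = -9 + ((k + X) + 4) = -9 + ((X + k) + 4) = -9 + (4 + X + k) = -5 + X + k)
I = -330 (I = (6*(-1*(-11)))*(-5 + 1 - 1) = (6*11)*(-5) = 66*(-5) = -330)
sqrt(I + H) = sqrt(-330 - 326) = sqrt(-656) = 4*I*sqrt(41)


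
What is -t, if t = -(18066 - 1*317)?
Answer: 17749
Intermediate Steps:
t = -17749 (t = -(18066 - 317) = -1*17749 = -17749)
-t = -1*(-17749) = 17749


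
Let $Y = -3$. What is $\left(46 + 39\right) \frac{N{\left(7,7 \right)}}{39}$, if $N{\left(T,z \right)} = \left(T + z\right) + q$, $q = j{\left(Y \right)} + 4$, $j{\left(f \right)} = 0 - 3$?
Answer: $\frac{425}{13} \approx 32.692$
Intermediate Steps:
$j{\left(f \right)} = -3$
$q = 1$ ($q = -3 + 4 = 1$)
$N{\left(T,z \right)} = 1 + T + z$ ($N{\left(T,z \right)} = \left(T + z\right) + 1 = 1 + T + z$)
$\left(46 + 39\right) \frac{N{\left(7,7 \right)}}{39} = \left(46 + 39\right) \frac{1 + 7 + 7}{39} = 85 \cdot 15 \cdot \frac{1}{39} = 85 \cdot \frac{5}{13} = \frac{425}{13}$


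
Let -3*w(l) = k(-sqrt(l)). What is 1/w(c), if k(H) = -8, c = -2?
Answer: 3/8 ≈ 0.37500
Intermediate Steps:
w(l) = 8/3 (w(l) = -1/3*(-8) = 8/3)
1/w(c) = 1/(8/3) = 3/8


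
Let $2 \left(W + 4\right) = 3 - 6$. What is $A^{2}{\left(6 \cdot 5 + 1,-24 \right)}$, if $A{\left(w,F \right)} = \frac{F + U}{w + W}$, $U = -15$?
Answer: $\frac{676}{289} \approx 2.3391$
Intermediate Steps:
$W = - \frac{11}{2}$ ($W = -4 + \frac{3 - 6}{2} = -4 + \frac{1}{2} \left(-3\right) = -4 - \frac{3}{2} = - \frac{11}{2} \approx -5.5$)
$A{\left(w,F \right)} = \frac{-15 + F}{- \frac{11}{2} + w}$ ($A{\left(w,F \right)} = \frac{F - 15}{w - \frac{11}{2}} = \frac{-15 + F}{- \frac{11}{2} + w}$)
$A^{2}{\left(6 \cdot 5 + 1,-24 \right)} = \left(\frac{2 \left(-15 - 24\right)}{-11 + 2 \left(6 \cdot 5 + 1\right)}\right)^{2} = \left(2 \frac{1}{-11 + 2 \left(30 + 1\right)} \left(-39\right)\right)^{2} = \left(2 \frac{1}{-11 + 2 \cdot 31} \left(-39\right)\right)^{2} = \left(2 \frac{1}{-11 + 62} \left(-39\right)\right)^{2} = \left(2 \cdot \frac{1}{51} \left(-39\right)\right)^{2} = \left(- \frac{26}{17}\right)^{2} = \frac{676}{289}$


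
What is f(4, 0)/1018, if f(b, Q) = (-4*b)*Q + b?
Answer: 2/509 ≈ 0.0039293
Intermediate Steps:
f(b, Q) = b - 4*Q*b (f(b, Q) = -4*Q*b + b = b - 4*Q*b)
f(4, 0)/1018 = (4*(1 - 4*0))/1018 = (4*(1 + 0))/1018 = (4*1)/1018 = (1/1018)*4 = 2/509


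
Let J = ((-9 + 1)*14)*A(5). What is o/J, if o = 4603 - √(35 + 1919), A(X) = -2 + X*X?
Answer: -4603/2576 + √1954/2576 ≈ -1.7697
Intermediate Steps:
A(X) = -2 + X²
o = 4603 - √1954 ≈ 4558.8
J = -2576 (J = ((-9 + 1)*14)*(-2 + 5²) = (-8*14)*(-2 + 25) = -112*23 = -2576)
o/J = (4603 - √1954)/(-2576) = (4603 - √1954)*(-1/2576) = -4603/2576 + √1954/2576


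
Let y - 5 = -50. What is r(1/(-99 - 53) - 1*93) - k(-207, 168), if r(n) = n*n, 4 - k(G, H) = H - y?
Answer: 204683505/23104 ≈ 8859.2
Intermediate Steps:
y = -45 (y = 5 - 50 = -45)
k(G, H) = -41 - H (k(G, H) = 4 - (H - 1*(-45)) = 4 - (H + 45) = 4 - (45 + H) = 4 + (-45 - H) = -41 - H)
r(n) = n²
r(1/(-99 - 53) - 1*93) - k(-207, 168) = (1/(-99 - 53) - 1*93)² - (-41 - 1*168) = (1/(-152) - 93)² - (-41 - 168) = (-1/152 - 93)² - 1*(-209) = (-14137/152)² + 209 = 199854769/23104 + 209 = 204683505/23104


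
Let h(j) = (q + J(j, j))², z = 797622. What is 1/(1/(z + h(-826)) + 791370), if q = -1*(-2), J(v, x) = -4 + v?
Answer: 1483206/1173764732221 ≈ 1.2636e-6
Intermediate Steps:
q = 2
h(j) = (-2 + j)² (h(j) = (2 + (-4 + j))² = (-2 + j)²)
1/(1/(z + h(-826)) + 791370) = 1/(1/(797622 + (-2 - 826)²) + 791370) = 1/(1/(797622 + (-828)²) + 791370) = 1/(1/(797622 + 685584) + 791370) = 1/(1/1483206 + 791370) = 1/(1173764732221/1483206) = 1483206/1173764732221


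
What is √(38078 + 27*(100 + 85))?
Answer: √43073 ≈ 207.54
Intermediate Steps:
√(38078 + 27*(100 + 85)) = √(38078 + 27*185) = √(38078 + 4995) = √43073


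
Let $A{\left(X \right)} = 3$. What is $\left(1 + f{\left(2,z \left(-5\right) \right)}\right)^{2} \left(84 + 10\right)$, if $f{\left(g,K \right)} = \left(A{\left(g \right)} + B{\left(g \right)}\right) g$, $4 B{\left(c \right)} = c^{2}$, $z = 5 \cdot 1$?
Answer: $7614$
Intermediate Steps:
$z = 5$
$B{\left(c \right)} = \frac{c^{2}}{4}$
$f{\left(g,K \right)} = g \left(3 + \frac{g^{2}}{4}\right)$ ($f{\left(g,K \right)} = \left(3 + \frac{g^{2}}{4}\right) g = g \left(3 + \frac{g^{2}}{4}\right)$)
$\left(1 + f{\left(2,z \left(-5\right) \right)}\right)^{2} \left(84 + 10\right) = \left(1 + \frac{1}{4} \cdot 2 \left(12 + 2^{2}\right)\right)^{2} \left(84 + 10\right) = \left(1 + \frac{1}{4} \cdot 2 \left(12 + 4\right)\right)^{2} \cdot 94 = \left(1 + \frac{1}{4} \cdot 2 \cdot 16\right)^{2} \cdot 94 = \left(1 + 8\right)^{2} \cdot 94 = 9^{2} \cdot 94 = 81 \cdot 94 = 7614$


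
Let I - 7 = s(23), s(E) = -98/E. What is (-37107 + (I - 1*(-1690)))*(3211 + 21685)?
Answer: -20278489088/23 ≈ -8.8167e+8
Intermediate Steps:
I = 63/23 (I = 7 - 98/23 = 63/23 ≈ 2.7391)
(-37107 + (I - 1*(-1690)))*(3211 + 21685) = (-37107 + (63/23 - 1*(-1690)))*(3211 + 21685) = (-37107 + (63/23 + 1690))*24896 = (-37107 + 38933/23)*24896 = -814528/23*24896 = -20278489088/23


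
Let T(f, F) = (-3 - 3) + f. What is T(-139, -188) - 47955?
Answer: -48100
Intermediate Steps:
T(f, F) = -6 + f
T(-139, -188) - 47955 = (-6 - 139) - 47955 = -145 - 47955 = -48100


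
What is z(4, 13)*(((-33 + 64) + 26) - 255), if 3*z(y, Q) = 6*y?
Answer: -1584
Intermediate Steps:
z(y, Q) = 2*y (z(y, Q) = (6*y)/3 = 2*y)
z(4, 13)*(((-33 + 64) + 26) - 255) = (2*4)*(((-33 + 64) + 26) - 255) = 8*((31 + 26) - 255) = 8*(57 - 255) = 8*(-198) = -1584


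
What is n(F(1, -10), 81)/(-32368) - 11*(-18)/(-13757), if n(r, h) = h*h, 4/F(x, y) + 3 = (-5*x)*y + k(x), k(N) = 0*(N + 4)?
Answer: -96668541/445286576 ≈ -0.21709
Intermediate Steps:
k(N) = 0 (k(N) = 0*(4 + N) = 0)
F(x, y) = 4/(-3 - 5*x*y) (F(x, y) = 4/(-3 + ((-5*x)*y + 0)) = 4/(-3 + (-5*x*y + 0)) = 4/(-3 - 5*x*y))
n(r, h) = h²
n(F(1, -10), 81)/(-32368) - 11*(-18)/(-13757) = 81²/(-32368) - 11*(-18)/(-13757) = 6561*(-1/32368) + 198*(-1/13757) = -6561/32368 - 198/13757 = -96668541/445286576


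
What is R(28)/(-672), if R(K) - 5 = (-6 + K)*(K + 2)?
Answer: -95/96 ≈ -0.98958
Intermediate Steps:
R(K) = 5 + (-6 + K)*(2 + K) (R(K) = 5 + (-6 + K)*(K + 2) = 5 + (-6 + K)*(2 + K))
R(28)/(-672) = (-7 + 28² - 4*28)/(-672) = (-7 + 784 - 112)*(-1/672) = 665*(-1/672) = -95/96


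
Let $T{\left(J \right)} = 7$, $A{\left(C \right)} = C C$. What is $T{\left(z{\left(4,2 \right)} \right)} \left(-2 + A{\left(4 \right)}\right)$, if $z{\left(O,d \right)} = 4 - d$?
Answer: $98$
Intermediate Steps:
$A{\left(C \right)} = C^{2}$
$T{\left(z{\left(4,2 \right)} \right)} \left(-2 + A{\left(4 \right)}\right) = 7 \left(-2 + 4^{2}\right) = 7 \left(-2 + 16\right) = 7 \cdot 14 = 98$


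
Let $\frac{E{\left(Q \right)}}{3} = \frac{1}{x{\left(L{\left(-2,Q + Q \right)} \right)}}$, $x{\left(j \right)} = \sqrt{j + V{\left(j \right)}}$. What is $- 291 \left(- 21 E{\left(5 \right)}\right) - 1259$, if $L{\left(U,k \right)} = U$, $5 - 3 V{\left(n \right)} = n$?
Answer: $-1259 + 18333 \sqrt{3} \approx 30495.0$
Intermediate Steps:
$V{\left(n \right)} = \frac{5}{3} - \frac{n}{3}$
$x{\left(j \right)} = \sqrt{\frac{5}{3} + \frac{2 j}{3}}$ ($x{\left(j \right)} = \sqrt{j - \left(- \frac{5}{3} + \frac{j}{3}\right)} = \sqrt{\frac{5}{3} + \frac{2 j}{3}}$)
$E{\left(Q \right)} = 3 \sqrt{3}$ ($E{\left(Q \right)} = \frac{3}{\frac{1}{3} \sqrt{15 + 6 \left(-2\right)}} = \frac{3}{\frac{1}{3} \sqrt{15 - 12}} = \frac{3}{\frac{1}{3} \sqrt{3}} = 3 \sqrt{3}$)
$- 291 \left(- 21 E{\left(5 \right)}\right) - 1259 = - 291 \left(- 21 \cdot 3 \sqrt{3}\right) - 1259 = - 291 \left(- 63 \sqrt{3}\right) - 1259 = 18333 \sqrt{3} - 1259 = -1259 + 18333 \sqrt{3}$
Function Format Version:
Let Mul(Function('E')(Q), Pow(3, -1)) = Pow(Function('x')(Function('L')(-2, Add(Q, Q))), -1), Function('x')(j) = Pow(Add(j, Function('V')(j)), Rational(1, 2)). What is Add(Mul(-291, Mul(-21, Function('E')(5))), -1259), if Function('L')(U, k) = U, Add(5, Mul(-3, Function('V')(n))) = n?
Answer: Add(-1259, Mul(18333, Pow(3, Rational(1, 2)))) ≈ 30495.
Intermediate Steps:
Function('V')(n) = Add(Rational(5, 3), Mul(Rational(-1, 3), n))
Function('x')(j) = Pow(Add(Rational(5, 3), Mul(Rational(2, 3), j)), Rational(1, 2)) (Function('x')(j) = Pow(Add(j, Add(Rational(5, 3), Mul(Rational(-1, 3), j))), Rational(1, 2)) = Pow(Add(Rational(5, 3), Mul(Rational(2, 3), j)), Rational(1, 2)))
Function('E')(Q) = Mul(3, Pow(3, Rational(1, 2))) (Function('E')(Q) = Mul(3, Pow(Mul(Rational(1, 3), Pow(Add(15, Mul(6, -2)), Rational(1, 2))), -1)) = Mul(3, Pow(Mul(Rational(1, 3), Pow(Add(15, -12), Rational(1, 2))), -1)) = Mul(3, Pow(Mul(Rational(1, 3), Pow(3, Rational(1, 2))), -1)) = Mul(3, Pow(3, Rational(1, 2))))
Add(Mul(-291, Mul(-21, Function('E')(5))), -1259) = Add(Mul(-291, Mul(-21, Mul(3, Pow(3, Rational(1, 2))))), -1259) = Add(Mul(-291, Mul(-63, Pow(3, Rational(1, 2)))), -1259) = Add(Mul(18333, Pow(3, Rational(1, 2))), -1259) = Add(-1259, Mul(18333, Pow(3, Rational(1, 2))))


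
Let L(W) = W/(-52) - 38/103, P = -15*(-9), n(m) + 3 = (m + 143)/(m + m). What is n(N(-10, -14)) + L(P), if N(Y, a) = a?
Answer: -198187/18746 ≈ -10.572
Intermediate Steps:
n(m) = -3 + (143 + m)/(2*m) (n(m) = -3 + (m + 143)/(m + m) = -3 + (143 + m)/((2*m)) = -3 + (143 + m)*(1/(2*m)) = -3 + (143 + m)/(2*m))
P = 135
L(W) = -38/103 - W/52 (L(W) = W*(-1/52) - 38*1/103 = -W/52 - 38/103 = -38/103 - W/52)
n(N(-10, -14)) + L(P) = (½)*(143 - 5*(-14))/(-14) + (-38/103 - 1/52*135) = (½)*(-1/14)*(143 + 70) + (-38/103 - 135/52) = (½)*(-1/14)*213 - 15881/5356 = -213/28 - 15881/5356 = -198187/18746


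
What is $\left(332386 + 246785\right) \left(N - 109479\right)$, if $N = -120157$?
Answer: $-132998511756$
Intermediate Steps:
$\left(332386 + 246785\right) \left(N - 109479\right) = \left(332386 + 246785\right) \left(-120157 - 109479\right) = 579171 \left(-229636\right) = -132998511756$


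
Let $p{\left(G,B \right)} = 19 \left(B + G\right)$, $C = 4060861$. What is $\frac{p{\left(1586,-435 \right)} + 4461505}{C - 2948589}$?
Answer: $\frac{320241}{79448} \approx 4.0308$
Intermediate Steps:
$p{\left(G,B \right)} = 19 B + 19 G$
$\frac{p{\left(1586,-435 \right)} + 4461505}{C - 2948589} = \frac{\left(19 \left(-435\right) + 19 \cdot 1586\right) + 4461505}{4060861 - 2948589} = \frac{\left(-8265 + 30134\right) + 4461505}{1112272} = \left(21869 + 4461505\right) \frac{1}{1112272} = 4483374 \cdot \frac{1}{1112272} = \frac{320241}{79448}$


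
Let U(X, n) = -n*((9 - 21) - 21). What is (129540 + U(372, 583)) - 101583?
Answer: 47196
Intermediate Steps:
U(X, n) = 33*n (U(X, n) = -n*(-12 - 21) = -n*(-33) = -(-33)*n = 33*n)
(129540 + U(372, 583)) - 101583 = (129540 + 33*583) - 101583 = (129540 + 19239) - 101583 = 148779 - 101583 = 47196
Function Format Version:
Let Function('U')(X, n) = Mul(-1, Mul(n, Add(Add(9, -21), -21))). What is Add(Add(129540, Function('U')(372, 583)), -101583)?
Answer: 47196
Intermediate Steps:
Function('U')(X, n) = Mul(33, n) (Function('U')(X, n) = Mul(-1, Mul(n, Add(-12, -21))) = Mul(-1, Mul(n, -33)) = Mul(-1, Mul(-33, n)) = Mul(33, n))
Add(Add(129540, Function('U')(372, 583)), -101583) = Add(Add(129540, Mul(33, 583)), -101583) = Add(Add(129540, 19239), -101583) = Add(148779, -101583) = 47196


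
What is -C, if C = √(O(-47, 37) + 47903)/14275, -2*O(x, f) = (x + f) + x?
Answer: -√191726/28550 ≈ -0.015337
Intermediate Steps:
O(x, f) = -x - f/2 (O(x, f) = -((x + f) + x)/2 = -((f + x) + x)/2 = -(f + 2*x)/2 = -x - f/2)
C = √191726/28550 (C = √((-1*(-47) - ½*37) + 47903)/14275 = √((47 - 37/2) + 47903)*(1/14275) = √(57/2 + 47903)*(1/14275) = √(95863/2)*(1/14275) = (√191726/2)*(1/14275) = √191726/28550 ≈ 0.015337)
-C = -√191726/28550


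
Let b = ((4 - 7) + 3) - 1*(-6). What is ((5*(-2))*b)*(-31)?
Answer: 1860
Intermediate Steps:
b = 6 (b = (-3 + 3) + 6 = 0 + 6 = 6)
((5*(-2))*b)*(-31) = ((5*(-2))*6)*(-31) = -10*6*(-31) = -60*(-31) = 1860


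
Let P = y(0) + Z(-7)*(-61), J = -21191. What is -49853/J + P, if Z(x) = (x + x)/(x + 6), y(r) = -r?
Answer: -18047261/21191 ≈ -851.65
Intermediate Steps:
Z(x) = 2*x/(6 + x) (Z(x) = (2*x)/(6 + x) = 2*x/(6 + x))
P = -854 (P = -1*0 + (2*(-7)/(6 - 7))*(-61) = 0 + (2*(-7)/(-1))*(-61) = 0 + (2*(-7)*(-1))*(-61) = 0 + 14*(-61) = 0 - 854 = -854)
-49853/J + P = -49853/(-21191) - 854 = -49853*(-1/21191) - 854 = 49853/21191 - 854 = -18047261/21191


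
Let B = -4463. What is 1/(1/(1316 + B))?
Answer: -3147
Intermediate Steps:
1/(1/(1316 + B)) = 1/(1/(1316 - 4463)) = 1/(1/(-3147)) = 1/(-1/3147) = -3147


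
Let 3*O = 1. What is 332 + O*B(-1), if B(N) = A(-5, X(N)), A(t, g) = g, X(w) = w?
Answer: 995/3 ≈ 331.67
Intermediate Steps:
O = ⅓ (O = (⅓)*1 = ⅓ ≈ 0.33333)
B(N) = N
332 + O*B(-1) = 332 + (⅓)*(-1) = 332 - ⅓ = 995/3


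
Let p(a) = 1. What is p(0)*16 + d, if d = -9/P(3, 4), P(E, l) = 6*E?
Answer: 31/2 ≈ 15.500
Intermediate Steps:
d = -½ (d = -9/(6*3) = -9/18 = -9*1/18 = -½ ≈ -0.50000)
p(0)*16 + d = 1*16 - ½ = 16 - ½ = 31/2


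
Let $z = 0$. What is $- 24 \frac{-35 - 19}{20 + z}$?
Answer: $\frac{324}{5} \approx 64.8$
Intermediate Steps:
$- 24 \frac{-35 - 19}{20 + z} = - 24 \frac{-35 - 19}{20 + 0} = - 24 \left(- \frac{54}{20}\right) = - 24 \left(\left(-54\right) \frac{1}{20}\right) = \left(-24\right) \left(- \frac{27}{10}\right) = \frac{324}{5}$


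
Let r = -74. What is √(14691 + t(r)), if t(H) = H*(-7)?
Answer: √15209 ≈ 123.32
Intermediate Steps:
t(H) = -7*H
√(14691 + t(r)) = √(14691 - 7*(-74)) = √(14691 + 518) = √15209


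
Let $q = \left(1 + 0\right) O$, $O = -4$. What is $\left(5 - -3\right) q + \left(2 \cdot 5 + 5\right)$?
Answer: $-17$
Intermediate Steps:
$q = -4$ ($q = \left(1 + 0\right) \left(-4\right) = 1 \left(-4\right) = -4$)
$\left(5 - -3\right) q + \left(2 \cdot 5 + 5\right) = \left(5 - -3\right) \left(-4\right) + \left(2 \cdot 5 + 5\right) = \left(5 + 3\right) \left(-4\right) + \left(10 + 5\right) = 8 \left(-4\right) + 15 = -32 + 15 = -17$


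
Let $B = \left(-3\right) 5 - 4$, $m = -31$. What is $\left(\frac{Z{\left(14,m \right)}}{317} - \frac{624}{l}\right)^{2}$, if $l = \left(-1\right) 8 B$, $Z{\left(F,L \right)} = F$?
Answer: $\frac{598291600}{36276529} \approx 16.493$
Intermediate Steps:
$B = -19$ ($B = -15 - 4 = -19$)
$l = 152$ ($l = \left(-1\right) 8 \left(-19\right) = \left(-8\right) \left(-19\right) = 152$)
$\left(\frac{Z{\left(14,m \right)}}{317} - \frac{624}{l}\right)^{2} = \left(\frac{14}{317} - \frac{624}{152}\right)^{2} = \left(14 \cdot \frac{1}{317} - \frac{78}{19}\right)^{2} = \left(\frac{14}{317} - \frac{78}{19}\right)^{2} = \left(- \frac{24460}{6023}\right)^{2} = \frac{598291600}{36276529}$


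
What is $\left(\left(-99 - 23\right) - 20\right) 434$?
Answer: $-61628$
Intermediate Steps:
$\left(\left(-99 - 23\right) - 20\right) 434 = \left(-122 - 20\right) 434 = \left(-142\right) 434 = -61628$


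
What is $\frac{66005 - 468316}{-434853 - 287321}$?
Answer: $\frac{402311}{722174} \approx 0.55708$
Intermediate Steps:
$\frac{66005 - 468316}{-434853 - 287321} = - \frac{402311}{-722174} = \left(-402311\right) \left(- \frac{1}{722174}\right) = \frac{402311}{722174}$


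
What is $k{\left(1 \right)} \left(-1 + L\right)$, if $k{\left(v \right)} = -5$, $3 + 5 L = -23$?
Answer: $31$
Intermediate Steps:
$L = - \frac{26}{5}$ ($L = - \frac{3}{5} + \frac{1}{5} \left(-23\right) = - \frac{3}{5} - \frac{23}{5} = - \frac{26}{5} \approx -5.2$)
$k{\left(1 \right)} \left(-1 + L\right) = - 5 \left(-1 - \frac{26}{5}\right) = \left(-5\right) \left(- \frac{31}{5}\right) = 31$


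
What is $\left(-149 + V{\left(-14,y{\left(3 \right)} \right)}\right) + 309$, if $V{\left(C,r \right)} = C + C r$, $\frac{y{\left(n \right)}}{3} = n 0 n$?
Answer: $146$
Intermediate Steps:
$y{\left(n \right)} = 0$ ($y{\left(n \right)} = 3 n 0 n = 3 \cdot 0 n = 3 \cdot 0 = 0$)
$\left(-149 + V{\left(-14,y{\left(3 \right)} \right)}\right) + 309 = \left(-149 - 14 \left(1 + 0\right)\right) + 309 = \left(-149 - 14\right) + 309 = -163 + 309 = 146$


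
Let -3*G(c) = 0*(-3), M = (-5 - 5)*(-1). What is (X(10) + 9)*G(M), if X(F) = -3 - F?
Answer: 0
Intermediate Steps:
M = 10 (M = -10*(-1) = 10)
G(c) = 0 (G(c) = -0*(-3) = -⅓*0 = 0)
(X(10) + 9)*G(M) = ((-3 - 1*10) + 9)*0 = ((-3 - 10) + 9)*0 = (-13 + 9)*0 = -4*0 = 0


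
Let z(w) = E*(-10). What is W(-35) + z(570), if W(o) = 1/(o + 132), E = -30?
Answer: 29101/97 ≈ 300.01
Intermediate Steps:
W(o) = 1/(132 + o)
z(w) = 300 (z(w) = -30*(-10) = 300)
W(-35) + z(570) = 1/(132 - 35) + 300 = 1/97 + 300 = 29101/97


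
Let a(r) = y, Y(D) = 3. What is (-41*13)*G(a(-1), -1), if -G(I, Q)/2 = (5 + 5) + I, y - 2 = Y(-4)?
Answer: 15990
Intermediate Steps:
y = 5 (y = 2 + 3 = 5)
a(r) = 5
G(I, Q) = -20 - 2*I (G(I, Q) = -2*((5 + 5) + I) = -2*(10 + I) = -20 - 2*I)
(-41*13)*G(a(-1), -1) = (-41*13)*(-20 - 2*5) = -533*(-20 - 10) = -533*(-30) = 15990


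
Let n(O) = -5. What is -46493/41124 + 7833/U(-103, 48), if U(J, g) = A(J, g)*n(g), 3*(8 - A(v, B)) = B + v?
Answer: -984737611/16243980 ≈ -60.622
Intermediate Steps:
A(v, B) = 8 - B/3 - v/3 (A(v, B) = 8 - (B + v)/3 = 8 + (-B/3 - v/3) = 8 - B/3 - v/3)
U(J, g) = -40 + 5*J/3 + 5*g/3 (U(J, g) = (8 - g/3 - J/3)*(-5) = (8 - J/3 - g/3)*(-5) = -40 + 5*J/3 + 5*g/3)
-46493/41124 + 7833/U(-103, 48) = -46493/41124 + 7833/(-40 + (5/3)*(-103) + (5/3)*48) = -46493*1/41124 + 7833/(-40 - 515/3 + 80) = -46493/41124 + 7833/(-395/3) = -46493/41124 + 7833*(-3/395) = -46493/41124 - 23499/395 = -984737611/16243980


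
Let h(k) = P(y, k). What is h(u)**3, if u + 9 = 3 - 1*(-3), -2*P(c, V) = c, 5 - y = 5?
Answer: 0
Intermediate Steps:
y = 0 (y = 5 - 1*5 = 5 - 5 = 0)
P(c, V) = -c/2
u = -3 (u = -9 + (3 - 1*(-3)) = -9 + (3 + 3) = -9 + 6 = -3)
h(k) = 0 (h(k) = -1/2*0 = 0)
h(u)**3 = 0**3 = 0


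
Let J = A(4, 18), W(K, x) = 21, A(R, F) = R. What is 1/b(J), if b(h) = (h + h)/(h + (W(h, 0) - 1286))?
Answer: -1261/8 ≈ -157.63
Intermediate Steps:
J = 4
b(h) = 2*h/(-1265 + h) (b(h) = (h + h)/(h + (21 - 1286)) = (2*h)/(h - 1265) = (2*h)/(-1265 + h) = 2*h/(-1265 + h))
1/b(J) = 1/(2*4/(-1265 + 4)) = 1/(2*4/(-1261)) = 1/(2*4*(-1/1261)) = 1/(-8/1261) = -1261/8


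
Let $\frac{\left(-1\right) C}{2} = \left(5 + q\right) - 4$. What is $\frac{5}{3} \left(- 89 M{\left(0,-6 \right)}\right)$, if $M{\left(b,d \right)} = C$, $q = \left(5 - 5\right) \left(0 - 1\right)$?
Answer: $\frac{890}{3} \approx 296.67$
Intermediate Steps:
$q = 0$ ($q = 0 \left(-1\right) = 0$)
$C = -2$ ($C = - 2 \left(\left(5 + 0\right) - 4\right) = - 2 \left(5 - 4\right) = \left(-2\right) 1 = -2$)
$M{\left(b,d \right)} = -2$
$\frac{5}{3} \left(- 89 M{\left(0,-6 \right)}\right) = \frac{5}{3} \left(\left(-89\right) \left(-2\right)\right) = 5 \cdot \frac{1}{3} \cdot 178 = \frac{5}{3} \cdot 178 = \frac{890}{3}$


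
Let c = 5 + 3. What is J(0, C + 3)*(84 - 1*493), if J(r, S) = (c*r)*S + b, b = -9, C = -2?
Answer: 3681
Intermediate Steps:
c = 8
J(r, S) = -9 + 8*S*r (J(r, S) = (8*r)*S - 9 = 8*S*r - 9 = -9 + 8*S*r)
J(0, C + 3)*(84 - 1*493) = (-9 + 8*(-2 + 3)*0)*(84 - 1*493) = (-9 + 8*1*0)*(84 - 493) = (-9 + 0)*(-409) = -9*(-409) = 3681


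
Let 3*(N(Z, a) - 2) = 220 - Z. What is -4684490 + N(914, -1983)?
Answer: -14054158/3 ≈ -4.6847e+6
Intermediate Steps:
N(Z, a) = 226/3 - Z/3 (N(Z, a) = 2 + (220 - Z)/3 = 2 + (220/3 - Z/3) = 226/3 - Z/3)
-4684490 + N(914, -1983) = -4684490 + (226/3 - ⅓*914) = -4684490 + (226/3 - 914/3) = -4684490 - 688/3 = -14054158/3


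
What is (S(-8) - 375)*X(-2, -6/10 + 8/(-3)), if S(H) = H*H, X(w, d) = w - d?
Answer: -5909/15 ≈ -393.93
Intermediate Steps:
S(H) = H**2
(S(-8) - 375)*X(-2, -6/10 + 8/(-3)) = ((-8)**2 - 375)*(-2 - (-6/10 + 8/(-3))) = (64 - 375)*(-2 - (-6*1/10 + 8*(-1/3))) = -311*(-2 - (-3/5 - 8/3)) = -311*(-2 - 1*(-49/15)) = -311*(-2 + 49/15) = -311*19/15 = -5909/15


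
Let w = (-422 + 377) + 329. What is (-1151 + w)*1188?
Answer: -1029996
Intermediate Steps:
w = 284 (w = -45 + 329 = 284)
(-1151 + w)*1188 = (-1151 + 284)*1188 = -867*1188 = -1029996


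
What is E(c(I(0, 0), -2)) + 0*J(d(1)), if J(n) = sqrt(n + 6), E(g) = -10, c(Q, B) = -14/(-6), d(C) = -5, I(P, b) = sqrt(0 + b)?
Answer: -10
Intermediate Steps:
I(P, b) = sqrt(b)
c(Q, B) = 7/3 (c(Q, B) = -14*(-1/6) = 7/3)
J(n) = sqrt(6 + n)
E(c(I(0, 0), -2)) + 0*J(d(1)) = -10 + 0*sqrt(6 - 5) = -10 + 0*sqrt(1) = -10 + 0*1 = -10 + 0 = -10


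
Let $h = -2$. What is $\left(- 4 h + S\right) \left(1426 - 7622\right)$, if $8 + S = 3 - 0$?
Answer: $-18588$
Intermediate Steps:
$S = -5$ ($S = -8 + \left(3 - 0\right) = -8 + \left(3 + 0\right) = -8 + 3 = -5$)
$\left(- 4 h + S\right) \left(1426 - 7622\right) = \left(\left(-4\right) \left(-2\right) - 5\right) \left(1426 - 7622\right) = \left(8 - 5\right) \left(1426 - 7622\right) = 3 \left(-6196\right) = -18588$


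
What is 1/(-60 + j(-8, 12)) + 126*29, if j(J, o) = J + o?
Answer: 204623/56 ≈ 3654.0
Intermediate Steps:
1/(-60 + j(-8, 12)) + 126*29 = 1/(-60 + (-8 + 12)) + 126*29 = 1/(-60 + 4) + 3654 = 1/(-56) + 3654 = -1/56 + 3654 = 204623/56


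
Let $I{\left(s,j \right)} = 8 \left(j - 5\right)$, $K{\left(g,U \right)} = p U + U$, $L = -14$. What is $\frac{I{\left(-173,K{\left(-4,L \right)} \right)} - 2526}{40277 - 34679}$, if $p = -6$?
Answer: $- \frac{1003}{2799} \approx -0.35834$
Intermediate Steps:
$K{\left(g,U \right)} = - 5 U$ ($K{\left(g,U \right)} = - 6 U + U = - 5 U$)
$I{\left(s,j \right)} = -40 + 8 j$ ($I{\left(s,j \right)} = 8 \left(-5 + j\right) = -40 + 8 j$)
$\frac{I{\left(-173,K{\left(-4,L \right)} \right)} - 2526}{40277 - 34679} = \frac{\left(-40 + 8 \left(\left(-5\right) \left(-14\right)\right)\right) - 2526}{40277 - 34679} = \frac{\left(-40 + 8 \cdot 70\right) - 2526}{5598} = \left(\left(-40 + 560\right) - 2526\right) \frac{1}{5598} = \left(520 - 2526\right) \frac{1}{5598} = \left(-2006\right) \frac{1}{5598} = - \frac{1003}{2799}$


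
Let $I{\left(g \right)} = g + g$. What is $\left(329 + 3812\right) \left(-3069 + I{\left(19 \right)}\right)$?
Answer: $-12551371$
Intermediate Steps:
$I{\left(g \right)} = 2 g$
$\left(329 + 3812\right) \left(-3069 + I{\left(19 \right)}\right) = \left(329 + 3812\right) \left(-3069 + 2 \cdot 19\right) = 4141 \left(-3069 + 38\right) = 4141 \left(-3031\right) = -12551371$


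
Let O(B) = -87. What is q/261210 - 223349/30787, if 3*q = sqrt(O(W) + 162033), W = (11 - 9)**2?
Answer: -223349/30787 + sqrt(17994)/261210 ≈ -7.2541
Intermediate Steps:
W = 4 (W = 2**2 = 4)
q = sqrt(17994) (q = sqrt(-87 + 162033)/3 = sqrt(161946)/3 = (3*sqrt(17994))/3 = sqrt(17994) ≈ 134.14)
q/261210 - 223349/30787 = sqrt(17994)/261210 - 223349/30787 = -223349/30787 + sqrt(17994)/261210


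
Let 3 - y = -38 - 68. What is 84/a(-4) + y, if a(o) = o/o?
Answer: 193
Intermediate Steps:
y = 109 (y = 3 - (-38 - 68) = 3 - 1*(-106) = 3 + 106 = 109)
a(o) = 1
84/a(-4) + y = 84/1 + 109 = 84*1 + 109 = 84 + 109 = 193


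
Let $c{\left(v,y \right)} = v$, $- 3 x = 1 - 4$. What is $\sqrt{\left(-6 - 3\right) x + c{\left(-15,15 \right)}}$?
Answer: $2 i \sqrt{6} \approx 4.899 i$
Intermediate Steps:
$x = 1$ ($x = - \frac{1 - 4}{3} = \left(- \frac{1}{3}\right) \left(-3\right) = 1$)
$\sqrt{\left(-6 - 3\right) x + c{\left(-15,15 \right)}} = \sqrt{\left(-6 - 3\right) 1 - 15} = \sqrt{\left(-9\right) 1 - 15} = \sqrt{-9 - 15} = \sqrt{-24} = 2 i \sqrt{6}$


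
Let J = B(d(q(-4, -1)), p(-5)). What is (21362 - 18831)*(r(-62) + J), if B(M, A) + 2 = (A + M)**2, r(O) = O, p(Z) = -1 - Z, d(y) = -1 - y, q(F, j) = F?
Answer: -37965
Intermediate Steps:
B(M, A) = -2 + (A + M)**2
J = 47 (J = -2 + ((-1 - 1*(-5)) + (-1 - 1*(-4)))**2 = -2 + ((-1 + 5) + (-1 + 4))**2 = -2 + (4 + 3)**2 = -2 + 7**2 = -2 + 49 = 47)
(21362 - 18831)*(r(-62) + J) = (21362 - 18831)*(-62 + 47) = 2531*(-15) = -37965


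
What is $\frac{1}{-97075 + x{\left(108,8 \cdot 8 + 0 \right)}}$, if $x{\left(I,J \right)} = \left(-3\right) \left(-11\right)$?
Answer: $- \frac{1}{97042} \approx -1.0305 \cdot 10^{-5}$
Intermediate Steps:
$x{\left(I,J \right)} = 33$
$\frac{1}{-97075 + x{\left(108,8 \cdot 8 + 0 \right)}} = \frac{1}{-97075 + 33} = \frac{1}{-97042} = - \frac{1}{97042}$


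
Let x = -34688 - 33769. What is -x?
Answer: 68457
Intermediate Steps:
x = -68457
-x = -1*(-68457) = 68457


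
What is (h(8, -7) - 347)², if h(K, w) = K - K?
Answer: 120409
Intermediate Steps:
h(K, w) = 0
(h(8, -7) - 347)² = (0 - 347)² = (-347)² = 120409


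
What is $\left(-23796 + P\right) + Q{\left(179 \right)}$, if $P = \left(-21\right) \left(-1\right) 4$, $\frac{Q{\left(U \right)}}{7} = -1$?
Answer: $-23719$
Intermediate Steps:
$Q{\left(U \right)} = -7$ ($Q{\left(U \right)} = 7 \left(-1\right) = -7$)
$P = 84$ ($P = 21 \cdot 4 = 84$)
$\left(-23796 + P\right) + Q{\left(179 \right)} = \left(-23796 + 84\right) - 7 = -23712 - 7 = -23719$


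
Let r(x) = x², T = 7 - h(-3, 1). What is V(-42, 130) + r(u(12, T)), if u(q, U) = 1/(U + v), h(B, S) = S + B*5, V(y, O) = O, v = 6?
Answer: 94771/729 ≈ 130.00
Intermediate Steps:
h(B, S) = S + 5*B
T = 21 (T = 7 - (1 + 5*(-3)) = 7 - (1 - 15) = 7 - 1*(-14) = 7 + 14 = 21)
u(q, U) = 1/(6 + U) (u(q, U) = 1/(U + 6) = 1/(6 + U))
V(-42, 130) + r(u(12, T)) = 130 + (1/(6 + 21))² = 130 + (1/27)² = 130 + 1/729 = 94771/729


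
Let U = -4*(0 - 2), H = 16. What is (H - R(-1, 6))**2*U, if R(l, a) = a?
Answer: 800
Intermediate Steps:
U = 8 (U = -4*(-2) = 8)
(H - R(-1, 6))**2*U = (16 - 1*6)**2*8 = (16 - 6)**2*8 = 10**2*8 = 100*8 = 800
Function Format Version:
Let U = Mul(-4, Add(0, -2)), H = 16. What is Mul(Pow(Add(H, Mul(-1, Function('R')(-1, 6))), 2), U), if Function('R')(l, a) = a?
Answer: 800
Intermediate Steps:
U = 8 (U = Mul(-4, -2) = 8)
Mul(Pow(Add(H, Mul(-1, Function('R')(-1, 6))), 2), U) = Mul(Pow(Add(16, Mul(-1, 6)), 2), 8) = Mul(Pow(Add(16, -6), 2), 8) = Mul(Pow(10, 2), 8) = Mul(100, 8) = 800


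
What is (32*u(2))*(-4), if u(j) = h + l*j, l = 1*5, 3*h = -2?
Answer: -3584/3 ≈ -1194.7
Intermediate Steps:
h = -⅔ (h = (⅓)*(-2) = -⅔ ≈ -0.66667)
l = 5
u(j) = -⅔ + 5*j
(32*u(2))*(-4) = (32*(-⅔ + 5*2))*(-4) = (32*(-⅔ + 10))*(-4) = (32*(28/3))*(-4) = (896/3)*(-4) = -3584/3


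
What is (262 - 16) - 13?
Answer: 233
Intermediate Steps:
(262 - 16) - 13 = 246 - 13 = 233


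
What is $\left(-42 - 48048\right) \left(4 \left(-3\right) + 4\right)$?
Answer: $384720$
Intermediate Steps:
$\left(-42 - 48048\right) \left(4 \left(-3\right) + 4\right) = \left(-42 - 48048\right) \left(-12 + 4\right) = \left(-48090\right) \left(-8\right) = 384720$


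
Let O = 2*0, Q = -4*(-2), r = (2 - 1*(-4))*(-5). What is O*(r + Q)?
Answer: 0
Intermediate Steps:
r = -30 (r = (2 + 4)*(-5) = 6*(-5) = -30)
Q = 8
O = 0
O*(r + Q) = 0*(-30 + 8) = 0*(-22) = 0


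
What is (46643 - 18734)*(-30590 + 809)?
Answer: -831157929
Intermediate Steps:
(46643 - 18734)*(-30590 + 809) = 27909*(-29781) = -831157929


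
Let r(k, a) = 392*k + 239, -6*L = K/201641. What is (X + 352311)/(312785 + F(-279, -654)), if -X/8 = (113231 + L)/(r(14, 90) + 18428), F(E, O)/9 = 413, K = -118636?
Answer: 5147390439700967/4624700341902630 ≈ 1.1130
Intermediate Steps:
F(E, O) = 3717 (F(E, O) = 9*413 = 3717)
L = 59318/604923 (L = -(-59318)/(3*201641) = -⅙*(-118636/201641) = 59318/604923 ≈ 0.098059)
r(k, a) = 239 + 392*k
X = -547968764248/14611915065 (X = -8*(113231 + 59318/604923)/((239 + 392*14) + 18428) = -547968764248/(604923*((239 + 5488) + 18428)) = -547968764248/(604923*(5727 + 18428)) = -547968764248/(604923*24155) = -8*68496095531/14611915065 = -547968764248/14611915065 ≈ -37.502)
(X + 352311)/(312785 + F(-279, -654)) = (-547968764248/14611915065 + 352311)/(312785 + 3717) = (5147390439700967/14611915065)/316502 = (5147390439700967/14611915065)*(1/316502) = 5147390439700967/4624700341902630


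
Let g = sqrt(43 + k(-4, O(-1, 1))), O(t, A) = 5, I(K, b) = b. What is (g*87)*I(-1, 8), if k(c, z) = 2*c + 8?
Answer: 696*sqrt(43) ≈ 4564.0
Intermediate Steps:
k(c, z) = 8 + 2*c
g = sqrt(43) (g = sqrt(43 + (8 + 2*(-4))) = sqrt(43 + (8 - 8)) = sqrt(43 + 0) = sqrt(43) ≈ 6.5574)
(g*87)*I(-1, 8) = (sqrt(43)*87)*8 = (87*sqrt(43))*8 = 696*sqrt(43)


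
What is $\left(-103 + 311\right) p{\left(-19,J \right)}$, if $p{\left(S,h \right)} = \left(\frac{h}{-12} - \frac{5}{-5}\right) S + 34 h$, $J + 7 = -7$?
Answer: $- \frac{322712}{3} \approx -1.0757 \cdot 10^{5}$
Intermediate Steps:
$J = -14$ ($J = -7 - 7 = -14$)
$p{\left(S,h \right)} = 34 h + S \left(1 - \frac{h}{12}\right)$ ($p{\left(S,h \right)} = \left(h \left(- \frac{1}{12}\right) - -1\right) S + 34 h = \left(- \frac{h}{12} + 1\right) S + 34 h = \left(1 - \frac{h}{12}\right) S + 34 h = S \left(1 - \frac{h}{12}\right) + 34 h = 34 h + S \left(1 - \frac{h}{12}\right)$)
$\left(-103 + 311\right) p{\left(-19,J \right)} = \left(-103 + 311\right) \left(-19 + 34 \left(-14\right) - \left(- \frac{19}{12}\right) \left(-14\right)\right) = 208 \left(-19 - 476 - \frac{133}{6}\right) = 208 \left(- \frac{3103}{6}\right) = - \frac{322712}{3}$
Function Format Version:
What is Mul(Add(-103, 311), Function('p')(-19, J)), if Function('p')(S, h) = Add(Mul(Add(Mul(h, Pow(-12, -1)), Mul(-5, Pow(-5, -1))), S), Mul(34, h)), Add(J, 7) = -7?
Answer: Rational(-322712, 3) ≈ -1.0757e+5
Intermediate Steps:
J = -14 (J = Add(-7, -7) = -14)
Function('p')(S, h) = Add(Mul(34, h), Mul(S, Add(1, Mul(Rational(-1, 12), h)))) (Function('p')(S, h) = Add(Mul(Add(Mul(h, Rational(-1, 12)), Mul(-5, Rational(-1, 5))), S), Mul(34, h)) = Add(Mul(Add(Mul(Rational(-1, 12), h), 1), S), Mul(34, h)) = Add(Mul(Add(1, Mul(Rational(-1, 12), h)), S), Mul(34, h)) = Add(Mul(S, Add(1, Mul(Rational(-1, 12), h))), Mul(34, h)) = Add(Mul(34, h), Mul(S, Add(1, Mul(Rational(-1, 12), h)))))
Mul(Add(-103, 311), Function('p')(-19, J)) = Mul(Add(-103, 311), Add(-19, Mul(34, -14), Mul(Rational(-1, 12), -19, -14))) = Mul(208, Add(-19, -476, Rational(-133, 6))) = Mul(208, Rational(-3103, 6)) = Rational(-322712, 3)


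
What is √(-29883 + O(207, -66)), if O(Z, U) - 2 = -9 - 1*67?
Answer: I*√29957 ≈ 173.08*I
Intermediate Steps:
O(Z, U) = -74 (O(Z, U) = 2 + (-9 - 1*67) = 2 + (-9 - 67) = 2 - 76 = -74)
√(-29883 + O(207, -66)) = √(-29883 - 74) = √(-29957) = I*√29957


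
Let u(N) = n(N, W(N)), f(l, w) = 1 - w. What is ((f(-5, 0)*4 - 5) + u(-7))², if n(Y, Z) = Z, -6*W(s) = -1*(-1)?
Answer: 49/36 ≈ 1.3611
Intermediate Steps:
W(s) = -⅙ (W(s) = -(-1)*(-1)/6 = -⅙*1 = -⅙)
u(N) = -⅙
((f(-5, 0)*4 - 5) + u(-7))² = (((1 - 1*0)*4 - 5) - ⅙)² = (((1 + 0)*4 - 5) - ⅙)² = ((1*4 - 5) - ⅙)² = ((4 - 5) - ⅙)² = (-1 - ⅙)² = (-7/6)² = 49/36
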